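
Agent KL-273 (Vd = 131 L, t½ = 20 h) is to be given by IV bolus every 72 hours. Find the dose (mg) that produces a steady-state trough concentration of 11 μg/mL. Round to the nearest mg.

τ/t½ = 72/20 ≈ 3.6, so f = (1/2)^(72/20) ≈ 0.082469.
Cmin,ss = (D/Vd)·f/(1−f), so D = Cmin,ss·Vd·(1−f)/f.
D = 11 × 131 × (1−f)/f ≈ 11 × 131 × 11.12577 ≈ 16032.23 mg.

16032 mg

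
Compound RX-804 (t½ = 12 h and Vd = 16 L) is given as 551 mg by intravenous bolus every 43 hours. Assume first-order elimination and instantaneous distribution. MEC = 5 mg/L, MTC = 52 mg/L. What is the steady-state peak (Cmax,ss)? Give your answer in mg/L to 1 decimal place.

37.6 mg/L

Over one 43-h interval, 43/12 ≈ 3.5833 half-lives elapse, leaving f ≈ 0.0834 of each dose.
Accumulation ratio R = 1/(1 − f) ≈ 1/0.9166 ≈ 1.0910.
Each bolus raises the concentration by D/Vd = 551/16 ≈ 34.438 mg/L.
Steady-state peak Cmax,ss = C₀·R ≈ 34.438 × 1.0910 ≈ 37.572 mg/L.
Peak 37.6 mg/L vs MTC 52 mg/L: below toxic threshold.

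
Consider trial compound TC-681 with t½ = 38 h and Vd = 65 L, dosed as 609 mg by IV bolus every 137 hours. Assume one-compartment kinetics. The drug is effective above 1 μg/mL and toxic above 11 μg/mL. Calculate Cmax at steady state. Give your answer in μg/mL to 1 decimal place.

10.2 μg/mL

k = ln2/t½ = ln2/38 ≈ 0.018241 h⁻¹; fraction remaining f = e^(−kτ) = e^(−0.018241×137) ≈ 0.0822.
At steady state, accumulation factor R = 1/(1 − e^(−kτ)) ≈ 1.0896.
Single-dose peak C₀ = D/Vd = 609/65 ≈ 9.369 μg/mL.
Steady-state peak Cmax,ss = C₀·R ≈ 9.369 × 1.0896 ≈ 10.208 μg/mL.
Peak 10.2 μg/mL vs MTC 11 μg/mL: below toxic threshold.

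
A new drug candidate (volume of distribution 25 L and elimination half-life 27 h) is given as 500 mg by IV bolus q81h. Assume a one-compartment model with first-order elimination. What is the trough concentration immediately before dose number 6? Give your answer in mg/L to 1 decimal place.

f = (1/2)^(τ/t½) = (1/2)^(81/27) ≈ 0.1250.
C₀ = D/Vd = 500/25 ≈ 20.000 mg/L.
Before the 6th dose, 5 doses have been given. Superposition: Cmin = C₀·(f + f² + … + f^5).
≈ 20.000 × (0.1250 + 0.0156 + 0.0020 + 0.0002 + 0.0000) ≈ 20.000 × 0.1428 ≈ 2.856 mg/L.

2.9 mg/L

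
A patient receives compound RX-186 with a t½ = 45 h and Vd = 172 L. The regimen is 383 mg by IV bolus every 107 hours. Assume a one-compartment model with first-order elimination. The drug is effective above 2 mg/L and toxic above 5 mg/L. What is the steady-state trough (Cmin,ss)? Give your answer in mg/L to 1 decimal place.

Over one 107-h interval, 107/45 ≈ 2.3778 half-lives elapse, leaving f ≈ 0.1924 of each dose.
At steady state, accumulation factor R = 1/(1 − e^(−kτ)) ≈ 1.2382.
Each bolus raises the concentration by D/Vd = 383/172 ≈ 2.227 mg/L.
Steady-state peak Cmax,ss = C₀·R ≈ 2.227 × 1.2382 ≈ 2.757 mg/L.
One interval later, Cmin,ss = Cmax,ss·e^(−kτ) ≈ 2.757 × 0.1924 ≈ 0.530 mg/L.
Trough 0.5 mg/L vs MEC 2 mg/L: subtherapeutic.

0.5 mg/L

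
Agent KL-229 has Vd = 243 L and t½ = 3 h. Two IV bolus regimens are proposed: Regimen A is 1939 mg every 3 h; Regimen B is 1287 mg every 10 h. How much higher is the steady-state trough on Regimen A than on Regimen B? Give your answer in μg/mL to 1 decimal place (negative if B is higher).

Regimen A: f = (1/2)^(3/3) ≈ 0.5000; Cmin,ss = (1939/243)·f/(1−f) ≈ 7.979 μg/mL.
Regimen B: f = (1/2)^(10/3) ≈ 0.0992; Cmin,ss = (1287/243)·f/(1−f) ≈ 0.583 μg/mL.
Difference ≈ 7.979 − 0.583 ≈ 7.396 μg/mL.

7.4 μg/mL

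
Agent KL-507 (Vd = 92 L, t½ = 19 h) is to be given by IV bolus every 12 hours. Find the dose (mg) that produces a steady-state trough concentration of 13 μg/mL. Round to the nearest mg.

657 mg

τ/t½ = 12/19 ≈ 0.63158, so f = (1/2)^(12/19) ≈ 0.645470.
Cmin,ss = (D/Vd)·f/(1−f), so D = Cmin,ss·Vd·(1−f)/f.
D = 13 × 92 × (1−f)/f ≈ 13 × 92 × 0.54926 ≈ 656.91 mg.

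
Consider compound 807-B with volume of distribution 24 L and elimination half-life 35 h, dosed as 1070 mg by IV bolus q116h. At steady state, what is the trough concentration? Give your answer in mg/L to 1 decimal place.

τ/t½ = 116/35 ≈ 3.3143, so fraction remaining f = (1/2)^(116/35) ≈ 0.1005.
Accumulation ratio R = 1/(1 − f) ≈ 1/0.8995 ≈ 1.1117.
Each bolus raises the concentration by D/Vd = 1070/24 ≈ 44.583 mg/L.
Cmax,ss = C₀/(1 − f) ≈ 44.583/0.8995 ≈ 49.564 mg/L.
Steady-state trough Cmin,ss = Cmax,ss·f ≈ 49.564 × 0.1005 ≈ 4.981 mg/L.

5.0 mg/L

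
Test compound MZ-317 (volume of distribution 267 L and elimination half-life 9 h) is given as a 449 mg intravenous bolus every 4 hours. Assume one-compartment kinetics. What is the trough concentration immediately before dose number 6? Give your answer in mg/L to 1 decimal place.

3.7 mg/L

f = (1/2)^(τ/t½) = (1/2)^(4/9) ≈ 0.7349.
C₀ = D/Vd = 449/267 ≈ 1.682 mg/L.
Before the 6th dose, 5 doses have been given. Superposition: Cmin = C₀·(f + f² + … + f^5).
≈ 1.682 × (0.7349 + 0.5401 + 0.3969 + 0.2917 + 0.2144) ≈ 1.682 × 2.1780 ≈ 3.663 mg/L.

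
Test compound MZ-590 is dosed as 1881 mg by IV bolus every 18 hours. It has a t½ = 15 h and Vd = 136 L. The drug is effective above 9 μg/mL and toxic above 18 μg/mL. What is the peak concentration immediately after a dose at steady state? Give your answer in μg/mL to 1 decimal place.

24.5 μg/mL

τ/t½ = 18/15 ≈ 1.2, so fraction remaining f = (1/2)^(18/15) ≈ 0.4353.
Accumulation ratio R = 1/(1 − f) ≈ 1/0.5647 ≈ 1.7709.
Each bolus raises the concentration by D/Vd = 1881/136 ≈ 13.831 μg/mL.
Cmax,ss = C₀/(1 − f) ≈ 13.831/0.5647 ≈ 24.493 μg/mL.
Peak 24.5 μg/mL vs MTC 18 μg/mL: exceeds toxic threshold.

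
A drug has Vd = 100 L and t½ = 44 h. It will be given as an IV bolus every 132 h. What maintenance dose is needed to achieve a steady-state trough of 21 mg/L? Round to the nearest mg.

τ/t½ = 132/44 ≈ 3, so f = (1/2)^(132/44) ≈ 0.125000.
Cmin,ss = (D/Vd)·f/(1−f), so D = Cmin,ss·Vd·(1−f)/f.
D = 21 × 100 × (1−f)/f ≈ 21 × 100 × 7.00000 ≈ 14700.00 mg.

14700 mg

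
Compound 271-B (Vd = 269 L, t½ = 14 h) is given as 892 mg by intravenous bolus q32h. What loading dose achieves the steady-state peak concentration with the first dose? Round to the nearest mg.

f = (1/2)^(32/14) ≈ 0.205084; accumulation ratio R = 1/(1−f) ≈ 1.25799.
Loading dose to hit Cmax,ss on first dose: D_load = D_maint·R ≈ 892 × 1.25799 ≈ 1122.13 mg.

1122 mg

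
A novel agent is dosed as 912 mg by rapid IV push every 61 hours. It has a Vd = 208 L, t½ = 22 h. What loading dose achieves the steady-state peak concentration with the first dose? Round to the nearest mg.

1068 mg

f = (1/2)^(61/22) ≈ 0.146327; accumulation ratio R = 1/(1−f) ≈ 1.17141.
Loading dose to hit Cmax,ss on first dose: D_load = D_maint·R ≈ 912 × 1.17141 ≈ 1068.33 mg.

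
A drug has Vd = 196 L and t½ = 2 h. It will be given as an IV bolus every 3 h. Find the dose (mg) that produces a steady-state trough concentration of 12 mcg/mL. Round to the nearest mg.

τ/t½ = 3/2 ≈ 1.5, so f = (1/2)^(3/2) ≈ 0.353553.
Cmin,ss = (D/Vd)·f/(1−f), so D = Cmin,ss·Vd·(1−f)/f.
D = 12 × 196 × (1−f)/f ≈ 12 × 196 × 1.82843 ≈ 4300.47 mg.

4300 mg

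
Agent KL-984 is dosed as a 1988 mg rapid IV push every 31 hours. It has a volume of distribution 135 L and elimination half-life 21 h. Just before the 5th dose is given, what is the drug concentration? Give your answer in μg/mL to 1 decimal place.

f = (1/2)^(τ/t½) = (1/2)^(31/21) ≈ 0.3594.
C₀ = D/Vd = 1988/135 ≈ 14.726 μg/mL.
Before the 5th dose, 4 doses have been given. Superposition: Cmin = C₀·(f + f² + … + f^4).
≈ 14.726 × (0.3594 + 0.1292 + 0.0464 + 0.0167) ≈ 14.726 × 0.5517 ≈ 8.124 μg/mL.

8.1 μg/mL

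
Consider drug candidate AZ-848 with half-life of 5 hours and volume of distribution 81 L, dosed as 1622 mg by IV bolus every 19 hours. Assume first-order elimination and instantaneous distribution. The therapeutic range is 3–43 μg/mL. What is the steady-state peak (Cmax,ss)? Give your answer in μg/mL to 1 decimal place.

k = ln2/t½ = ln2/5 ≈ 0.138629 h⁻¹; fraction remaining f = e^(−kτ) = e^(−0.138629×19) ≈ 0.0718.
At steady state, accumulation factor R = 1/(1 − e^(−kτ)) ≈ 1.0774.
Each bolus raises the concentration by D/Vd = 1622/81 ≈ 20.025 μg/mL.
Steady-state peak Cmax,ss = C₀·R ≈ 20.025 × 1.0774 ≈ 21.575 μg/mL.
Peak 21.6 μg/mL vs MTC 43 μg/mL: below toxic threshold.

21.6 μg/mL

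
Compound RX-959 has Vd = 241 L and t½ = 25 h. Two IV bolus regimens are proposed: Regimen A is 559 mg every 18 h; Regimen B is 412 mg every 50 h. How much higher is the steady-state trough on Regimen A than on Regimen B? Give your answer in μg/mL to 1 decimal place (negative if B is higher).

3.0 μg/mL

Regimen A: f = (1/2)^(18/25) ≈ 0.6071; Cmin,ss = (559/241)·f/(1−f) ≈ 3.584 μg/mL.
Regimen B: f = (1/2)^(50/25) ≈ 0.2500; Cmin,ss = (412/241)·f/(1−f) ≈ 0.570 μg/mL.
Difference ≈ 3.584 − 0.570 ≈ 3.014 μg/mL.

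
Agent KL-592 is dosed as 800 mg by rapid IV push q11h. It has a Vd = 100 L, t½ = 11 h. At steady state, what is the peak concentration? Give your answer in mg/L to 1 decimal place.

16.0 mg/L

The dosing interval is 1 half-life, so f = 2^(−1) = 0.5.
Accumulation ratio R = 1/(1 − f) = 1/0.5 = 2/1.
Single-dose peak C₀ = D/Vd = 800/100 = 8 mg/L.
Steady-state peak Cmax,ss = C₀·R = 8 × 2/1 ≈ 16.000 mg/L.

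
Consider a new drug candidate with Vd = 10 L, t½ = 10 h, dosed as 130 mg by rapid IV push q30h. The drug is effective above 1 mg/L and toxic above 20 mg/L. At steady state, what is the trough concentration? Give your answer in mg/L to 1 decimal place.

1.9 mg/L

τ = 30 h = 3 half-lives, so f = (1/2)^3 = 0.125.
Accumulation ratio R = 1/(1 − f) = 1/0.875 = 8/7.
Single-dose peak C₀ = D/Vd = 130/10 = 13 mg/L.
Steady-state peak Cmax,ss = C₀·R = 13 × 8/7 ≈ 14.857 mg/L.
Steady-state trough Cmin,ss = Cmax,ss·f ≈ 14.857 × 0.125 ≈ 1.857 mg/L.
Trough 1.9 mg/L vs MEC 1 mg/L: adequate.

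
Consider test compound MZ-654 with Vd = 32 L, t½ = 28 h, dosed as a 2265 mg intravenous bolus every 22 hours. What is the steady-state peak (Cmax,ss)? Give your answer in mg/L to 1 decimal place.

168.6 mg/L

τ/t½ = 22/28 ≈ 0.78571, so fraction remaining f = (1/2)^(22/28) ≈ 0.5801.
Accumulation ratio R = 1/(1 − f) ≈ 1/0.4199 ≈ 2.3815.
Single-dose peak C₀ = D/Vd = 2265/32 ≈ 70.781 mg/L.
Cmax,ss = C₀/(1 − f) ≈ 70.781/0.4199 ≈ 168.566 mg/L.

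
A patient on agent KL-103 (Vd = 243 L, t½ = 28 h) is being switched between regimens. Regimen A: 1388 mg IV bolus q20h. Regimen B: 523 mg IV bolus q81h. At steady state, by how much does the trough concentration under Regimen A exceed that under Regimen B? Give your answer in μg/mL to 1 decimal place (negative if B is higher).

8.6 μg/mL

Regimen A: f = (1/2)^(20/28) ≈ 0.6095; Cmin,ss = (1388/243)·f/(1−f) ≈ 8.915 μg/mL.
Regimen B: f = (1/2)^(81/28) ≈ 0.1346; Cmin,ss = (523/243)·f/(1−f) ≈ 0.335 μg/mL.
Difference ≈ 8.915 − 0.335 ≈ 8.580 μg/mL.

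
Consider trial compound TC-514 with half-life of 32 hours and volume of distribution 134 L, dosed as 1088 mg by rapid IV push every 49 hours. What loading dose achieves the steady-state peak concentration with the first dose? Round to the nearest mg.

1664 mg

f = (1/2)^(49/32) ≈ 0.345977; accumulation ratio R = 1/(1−f) ≈ 1.52900.
Loading dose to hit Cmax,ss on first dose: D_load = D_maint·R ≈ 1088 × 1.52900 ≈ 1663.55 mg.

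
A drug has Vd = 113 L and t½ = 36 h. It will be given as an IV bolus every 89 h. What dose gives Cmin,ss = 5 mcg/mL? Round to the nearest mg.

τ/t½ = 89/36 ≈ 2.4722, so f = (1/2)^(89/36) ≈ 0.180213.
Cmin,ss = (D/Vd)·f/(1−f), so D = Cmin,ss·Vd·(1−f)/f.
D = 5 × 113 × (1−f)/f ≈ 5 × 113 × 4.54899 ≈ 2570.18 mg.

2570 mg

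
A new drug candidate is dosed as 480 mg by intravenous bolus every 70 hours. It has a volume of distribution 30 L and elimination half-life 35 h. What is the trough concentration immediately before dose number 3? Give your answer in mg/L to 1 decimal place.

5.0 mg/L

f = (1/2)^(τ/t½) = (1/2)^(70/35) ≈ 0.2500.
C₀ = D/Vd = 480/30 ≈ 16.000 mg/L.
Before the 3rd dose, 2 doses have been given. Superposition: Cmin = C₀·(f + f²).
≈ 16.000 × (0.2500 + 0.0625) ≈ 16.000 × 0.3125 ≈ 5.000 mg/L.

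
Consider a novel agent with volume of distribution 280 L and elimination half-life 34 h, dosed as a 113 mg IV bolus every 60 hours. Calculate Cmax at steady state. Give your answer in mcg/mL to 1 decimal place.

Over one 60-h interval, 60/34 ≈ 1.7647 half-lives elapse, leaving f ≈ 0.2943 of each dose.
At steady state, accumulation factor R = 1/(1 − e^(−kτ)) ≈ 1.4170.
Each bolus raises the concentration by D/Vd = 113/280 ≈ 0.404 mcg/mL.
Steady-state peak Cmax,ss = C₀·R ≈ 0.404 × 1.4170 ≈ 0.572 mcg/mL.

0.6 mcg/mL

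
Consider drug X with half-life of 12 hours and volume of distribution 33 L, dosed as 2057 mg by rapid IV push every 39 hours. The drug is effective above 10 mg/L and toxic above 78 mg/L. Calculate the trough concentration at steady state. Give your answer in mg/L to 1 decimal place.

Over one 39-h interval, 39/12 ≈ 3.25 half-lives elapse, leaving f ≈ 0.1051 of each dose.
At steady state, accumulation factor R = 1/(1 − e^(−kτ)) ≈ 1.1174.
Single-dose peak C₀ = D/Vd = 2057/33 ≈ 62.333 mg/L.
Steady-state peak Cmax,ss = C₀·R ≈ 62.333 × 1.1174 ≈ 69.651 mg/L.
Steady-state trough Cmin,ss = Cmax,ss·f ≈ 69.651 × 0.1051 ≈ 7.320 mg/L.
Trough 7.3 mg/L vs MEC 10 mg/L: subtherapeutic.

7.3 mg/L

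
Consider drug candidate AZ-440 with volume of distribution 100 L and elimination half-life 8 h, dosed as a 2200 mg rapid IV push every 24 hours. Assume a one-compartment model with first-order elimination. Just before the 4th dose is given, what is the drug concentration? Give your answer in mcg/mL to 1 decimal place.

f = (1/2)^(τ/t½) = (1/2)^(24/8) ≈ 0.1250.
C₀ = D/Vd = 2200/100 ≈ 22.000 mcg/mL.
Before the 4th dose, 3 doses have been given. Superposition: Cmin = C₀·(f + f² + … + f^3).
≈ 22.000 × (0.1250 + 0.0156 + 0.0020) ≈ 22.000 × 0.1426 ≈ 3.137 mcg/mL.

3.1 mcg/mL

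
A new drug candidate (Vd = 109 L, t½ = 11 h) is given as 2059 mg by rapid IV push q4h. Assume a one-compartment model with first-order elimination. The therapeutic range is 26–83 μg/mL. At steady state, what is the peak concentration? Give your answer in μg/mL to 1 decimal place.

Over one 4-h interval, 4/11 ≈ 0.36364 half-lives elapse, leaving f ≈ 0.7772 of each dose.
At steady state, accumulation factor R = 1/(1 − e^(−kτ)) ≈ 4.4883.
Single-dose peak C₀ = D/Vd = 2059/109 ≈ 18.890 μg/mL.
Steady-state peak Cmax,ss = C₀·R ≈ 18.890 × 4.4883 ≈ 84.784 μg/mL.
Peak 84.8 μg/mL vs MTC 83 μg/mL: exceeds toxic threshold.

84.8 μg/mL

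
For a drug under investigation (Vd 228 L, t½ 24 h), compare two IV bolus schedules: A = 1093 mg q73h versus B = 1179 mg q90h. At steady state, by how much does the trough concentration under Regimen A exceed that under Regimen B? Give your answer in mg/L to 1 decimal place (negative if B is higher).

0.2 mg/L

Regimen A: f = (1/2)^(73/24) ≈ 0.1214; Cmin,ss = (1093/228)·f/(1−f) ≈ 0.662 mg/L.
Regimen B: f = (1/2)^(90/24) ≈ 0.0743; Cmin,ss = (1179/228)·f/(1−f) ≈ 0.415 mg/L.
Difference ≈ 0.662 − 0.415 ≈ 0.247 mg/L.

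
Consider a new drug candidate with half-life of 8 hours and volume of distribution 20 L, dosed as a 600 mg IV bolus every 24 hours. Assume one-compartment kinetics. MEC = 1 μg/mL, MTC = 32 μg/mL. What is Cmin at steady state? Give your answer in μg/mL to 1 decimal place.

τ = 24 h = 3 half-lives, so f = (1/2)^3 = 0.125.
At steady state, R = 1/(1 − 0.125) = 8/7.
Single-dose peak C₀ = D/Vd = 600/20 = 30 μg/mL.
Steady-state peak Cmax,ss = C₀·R = 30 × 8/7 ≈ 34.286 μg/mL.
Steady-state trough Cmin,ss = Cmax,ss·f ≈ 34.286 × 0.125 ≈ 4.286 μg/mL.
Trough 4.3 μg/mL vs MEC 1 μg/mL: adequate.

4.3 μg/mL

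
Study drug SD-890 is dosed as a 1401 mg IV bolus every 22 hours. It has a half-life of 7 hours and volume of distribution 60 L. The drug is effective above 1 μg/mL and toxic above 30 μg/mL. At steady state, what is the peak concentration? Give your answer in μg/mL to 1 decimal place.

26.3 μg/mL

Over one 22-h interval, 22/7 ≈ 3.1429 half-lives elapse, leaving f ≈ 0.1132 of each dose.
At steady state, accumulation factor R = 1/(1 − e^(−kτ)) ≈ 1.1276.
Single-dose peak C₀ = D/Vd = 1401/60 ≈ 23.350 μg/mL.
Steady-state peak Cmax,ss = C₀·R ≈ 23.350 × 1.1276 ≈ 26.329 μg/mL.
Peak 26.3 μg/mL vs MTC 30 μg/mL: below toxic threshold.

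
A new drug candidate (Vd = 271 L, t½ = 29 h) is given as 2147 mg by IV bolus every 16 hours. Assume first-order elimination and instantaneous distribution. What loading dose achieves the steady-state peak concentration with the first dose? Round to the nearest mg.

f = (1/2)^(16/29) ≈ 0.682204; accumulation ratio R = 1/(1−f) ≈ 3.14667.
Loading dose to hit Cmax,ss on first dose: D_load = D_maint·R ≈ 2147 × 3.14667 ≈ 6755.90 mg.

6756 mg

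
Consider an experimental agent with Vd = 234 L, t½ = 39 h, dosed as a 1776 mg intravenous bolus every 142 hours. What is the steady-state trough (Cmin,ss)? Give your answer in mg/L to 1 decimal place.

0.7 mg/L

τ/t½ = 142/39 ≈ 3.641, so fraction remaining f = (1/2)^(142/39) ≈ 0.0802.
Accumulation ratio R = 1/(1 − f) ≈ 1/0.9198 ≈ 1.0872.
Each bolus raises the concentration by D/Vd = 1776/234 ≈ 7.590 mg/L.
Steady-state peak Cmax,ss = C₀·R ≈ 7.590 × 1.0872 ≈ 8.252 mg/L.
One interval later, Cmin,ss = Cmax,ss·e^(−kτ) ≈ 8.252 × 0.0802 ≈ 0.662 mg/L.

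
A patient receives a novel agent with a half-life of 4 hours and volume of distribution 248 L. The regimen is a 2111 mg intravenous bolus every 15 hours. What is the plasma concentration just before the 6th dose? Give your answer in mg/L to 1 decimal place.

0.7 mg/L

f = (1/2)^(τ/t½) = (1/2)^(15/4) ≈ 0.0743.
C₀ = D/Vd = 2111/248 ≈ 8.512 mg/L.
Before the 6th dose, 5 doses have been given. Superposition: Cmin = C₀·(f + f² + … + f^5).
≈ 8.512 × (0.0743 + 0.0055 + 0.0004 + 0.0000 + 0.0000) ≈ 8.512 × 0.0802 ≈ 0.683 mg/L.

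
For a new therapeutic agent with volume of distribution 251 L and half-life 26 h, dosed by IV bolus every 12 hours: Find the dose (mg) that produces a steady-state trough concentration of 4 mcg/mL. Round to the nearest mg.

379 mg

τ/t½ = 12/26 ≈ 0.46154, so f = (1/2)^(12/26) ≈ 0.726211.
Cmin,ss = (D/Vd)·f/(1−f), so D = Cmin,ss·Vd·(1−f)/f.
D = 4 × 251 × (1−f)/f ≈ 4 × 251 × 0.37701 ≈ 378.52 mg.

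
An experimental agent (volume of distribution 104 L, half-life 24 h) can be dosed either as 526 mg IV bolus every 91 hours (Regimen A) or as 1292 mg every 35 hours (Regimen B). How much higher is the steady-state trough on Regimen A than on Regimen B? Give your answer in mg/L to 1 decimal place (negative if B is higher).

Regimen A: f = (1/2)^(91/24) ≈ 0.0722; Cmin,ss = (526/104)·f/(1−f) ≈ 0.394 mg/L.
Regimen B: f = (1/2)^(35/24) ≈ 0.3639; Cmin,ss = (1292/104)·f/(1−f) ≈ 7.107 mg/L.
Difference ≈ 0.394 − 7.107 ≈ -6.713 mg/L.

-6.7 mg/L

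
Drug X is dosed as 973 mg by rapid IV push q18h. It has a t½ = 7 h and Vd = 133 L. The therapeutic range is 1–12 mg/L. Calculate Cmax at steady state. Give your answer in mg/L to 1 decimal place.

8.8 mg/L

k = ln2/t½ = ln2/7 ≈ 0.099021 h⁻¹; fraction remaining f = e^(−kτ) = e^(−0.099021×18) ≈ 0.1682.
Accumulation ratio R = 1/(1 − f) ≈ 1/0.8318 ≈ 1.2022.
Each bolus raises the concentration by D/Vd = 973/133 ≈ 7.316 mg/L.
Steady-state peak Cmax,ss = C₀·R ≈ 7.316 × 1.2022 ≈ 8.795 mg/L.
Peak 8.8 mg/L vs MTC 12 mg/L: below toxic threshold.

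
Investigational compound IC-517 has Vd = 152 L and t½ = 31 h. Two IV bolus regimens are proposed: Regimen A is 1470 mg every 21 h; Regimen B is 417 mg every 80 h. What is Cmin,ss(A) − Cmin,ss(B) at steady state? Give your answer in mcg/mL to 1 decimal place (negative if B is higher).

Regimen A: f = (1/2)^(21/31) ≈ 0.6253; Cmin,ss = (1470/152)·f/(1−f) ≈ 16.139 mcg/mL.
Regimen B: f = (1/2)^(80/31) ≈ 0.1672; Cmin,ss = (417/152)·f/(1−f) ≈ 0.551 mcg/mL.
Difference ≈ 16.139 − 0.551 ≈ 15.588 mcg/mL.

15.6 mcg/mL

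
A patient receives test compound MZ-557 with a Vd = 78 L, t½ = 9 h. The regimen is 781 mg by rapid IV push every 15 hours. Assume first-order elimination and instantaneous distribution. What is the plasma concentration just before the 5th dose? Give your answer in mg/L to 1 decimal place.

4.6 mg/L

f = (1/2)^(τ/t½) = (1/2)^(15/9) ≈ 0.3150.
C₀ = D/Vd = 781/78 ≈ 10.013 mg/L.
Before the 5th dose, 4 doses have been given. Superposition: Cmin = C₀·(f + f² + … + f^4).
≈ 10.013 × (0.3150 + 0.0992 + 0.0313 + 0.0098) ≈ 10.013 × 0.4553 ≈ 4.559 mg/L.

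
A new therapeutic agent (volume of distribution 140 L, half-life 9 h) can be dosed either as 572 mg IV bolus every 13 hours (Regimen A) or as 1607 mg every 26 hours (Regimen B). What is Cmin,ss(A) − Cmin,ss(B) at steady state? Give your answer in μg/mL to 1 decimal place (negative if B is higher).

Regimen A: f = (1/2)^(13/9) ≈ 0.3674; Cmin,ss = (572/140)·f/(1−f) ≈ 2.373 μg/mL.
Regimen B: f = (1/2)^(26/9) ≈ 0.1350; Cmin,ss = (1607/140)·f/(1−f) ≈ 1.791 μg/mL.
Difference ≈ 2.373 − 1.791 ≈ 0.582 μg/mL.

0.6 μg/mL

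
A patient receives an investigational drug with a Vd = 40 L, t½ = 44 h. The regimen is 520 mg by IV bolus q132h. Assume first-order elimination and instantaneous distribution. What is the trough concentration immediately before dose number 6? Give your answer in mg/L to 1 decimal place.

f = (1/2)^(τ/t½) = (1/2)^(132/44) ≈ 0.1250.
C₀ = D/Vd = 520/40 ≈ 13.000 mg/L.
Before the 6th dose, 5 doses have been given. Superposition: Cmin = C₀·(f + f² + … + f^5).
≈ 13.000 × (0.1250 + 0.0156 + 0.0020 + 0.0002 + 0.0000) ≈ 13.000 × 0.1428 ≈ 1.856 mg/L.

1.9 mg/L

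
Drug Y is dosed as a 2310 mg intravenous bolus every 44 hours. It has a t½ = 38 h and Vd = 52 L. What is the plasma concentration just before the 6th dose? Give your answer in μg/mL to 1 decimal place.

f = (1/2)^(τ/t½) = (1/2)^(44/38) ≈ 0.4482.
C₀ = D/Vd = 2310/52 ≈ 44.423 μg/mL.
Before the 6th dose, 5 doses have been given. Superposition: Cmin = C₀·(f + f² + … + f^5).
≈ 44.423 × (0.4482 + 0.2009 + 0.0900 + 0.0404 + 0.0181) ≈ 44.423 × 0.7976 ≈ 35.432 μg/mL.

35.4 μg/mL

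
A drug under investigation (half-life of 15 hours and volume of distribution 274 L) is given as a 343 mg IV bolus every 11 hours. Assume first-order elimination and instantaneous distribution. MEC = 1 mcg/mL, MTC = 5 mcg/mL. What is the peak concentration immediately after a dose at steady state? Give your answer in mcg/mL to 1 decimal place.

3.1 mcg/mL

τ/t½ = 11/15 ≈ 0.73333, so fraction remaining f = (1/2)^(11/15) ≈ 0.6015.
At steady state, accumulation factor R = 1/(1 − e^(−kτ)) ≈ 2.5094.
Each bolus raises the concentration by D/Vd = 343/274 ≈ 1.252 mcg/mL.
Steady-state peak Cmax,ss = C₀·R ≈ 1.252 × 2.5094 ≈ 3.142 mcg/mL.
Peak 3.1 mcg/mL vs MTC 5 mcg/mL: below toxic threshold.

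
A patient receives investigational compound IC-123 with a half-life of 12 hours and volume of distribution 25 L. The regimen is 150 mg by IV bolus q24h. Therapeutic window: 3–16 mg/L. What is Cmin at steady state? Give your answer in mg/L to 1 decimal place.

2.0 mg/L

The dosing interval is 2 half-lives, so f = 2^(−2) = 0.25.
Accumulation ratio R = 1/(1 − f) = 1/0.75 = 4/3.
Single-dose peak C₀ = D/Vd = 150/25 = 6 mg/L.
Steady-state peak Cmax,ss = C₀·R = 6 × 4/3 ≈ 8.000 mg/L.
Steady-state trough Cmin,ss = Cmax,ss·f ≈ 8.000 × 0.25 ≈ 2.000 mg/L.
Trough 2.0 mg/L vs MEC 3 mg/L: subtherapeutic.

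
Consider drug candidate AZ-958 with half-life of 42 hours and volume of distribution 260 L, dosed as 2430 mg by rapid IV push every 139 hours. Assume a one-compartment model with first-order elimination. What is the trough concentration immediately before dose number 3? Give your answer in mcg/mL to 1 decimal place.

1.0 mcg/mL

f = (1/2)^(τ/t½) = (1/2)^(139/42) ≈ 0.1009.
C₀ = D/Vd = 2430/260 ≈ 9.346 mcg/mL.
Before the 3rd dose, 2 doses have been given. Superposition: Cmin = C₀·(f + f²).
≈ 9.346 × (0.1009 + 0.0102) ≈ 9.346 × 0.1111 ≈ 1.038 mcg/mL.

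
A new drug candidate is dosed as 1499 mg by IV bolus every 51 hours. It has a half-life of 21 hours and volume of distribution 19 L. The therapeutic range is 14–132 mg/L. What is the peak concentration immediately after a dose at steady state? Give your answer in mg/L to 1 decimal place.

Over one 51-h interval, 51/21 ≈ 2.4286 half-lives elapse, leaving f ≈ 0.1857 of each dose.
At steady state, accumulation factor R = 1/(1 − e^(−kτ)) ≈ 1.2280.
Single-dose peak C₀ = D/Vd = 1499/19 ≈ 78.895 mg/L.
Steady-state peak Cmax,ss = C₀·R ≈ 78.895 × 1.2280 ≈ 96.883 mg/L.
Peak 96.9 mg/L vs MTC 132 mg/L: below toxic threshold.

96.9 mg/L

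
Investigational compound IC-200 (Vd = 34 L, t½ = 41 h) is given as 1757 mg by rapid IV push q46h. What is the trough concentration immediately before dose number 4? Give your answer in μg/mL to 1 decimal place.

39.7 μg/mL

f = (1/2)^(τ/t½) = (1/2)^(46/41) ≈ 0.4595.
C₀ = D/Vd = 1757/34 ≈ 51.676 μg/mL.
Before the 4th dose, 3 doses have been given. Superposition: Cmin = C₀·(f + f² + … + f^3).
≈ 51.676 × (0.4595 + 0.2111 + 0.0970) ≈ 51.676 × 0.7676 ≈ 39.666 μg/mL.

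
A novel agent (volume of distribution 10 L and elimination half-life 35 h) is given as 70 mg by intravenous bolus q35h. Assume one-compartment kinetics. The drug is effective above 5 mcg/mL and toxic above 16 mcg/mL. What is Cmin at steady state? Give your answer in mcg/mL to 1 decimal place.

7.0 mcg/mL

The dosing interval is 1 half-life, so f = 2^(−1) = 0.5.
At steady state, R = 1/(1 − 0.5) = 2/1.
Single-dose peak C₀ = D/Vd = 70/10 = 7 mcg/mL.
Steady-state peak Cmax,ss = C₀·R = 7 × 2/1 ≈ 14.000 mcg/mL.
Steady-state trough Cmin,ss = Cmax,ss·f ≈ 14.000 × 0.5 ≈ 7.000 mcg/mL.
Trough 7.0 mcg/mL vs MEC 5 mcg/mL: adequate.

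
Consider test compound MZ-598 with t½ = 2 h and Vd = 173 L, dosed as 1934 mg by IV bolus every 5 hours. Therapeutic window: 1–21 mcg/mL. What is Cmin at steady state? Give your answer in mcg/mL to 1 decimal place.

2.4 mcg/mL

Over one 5-h interval, 5/2 ≈ 2.5 half-lives elapse, leaving f ≈ 0.1768 of each dose.
Each bolus raises the concentration by D/Vd = 1934/173 ≈ 11.179 mcg/mL.
Steady-state trough Cmin,ss = C₀·f/(1−f) ≈ 11.179 × 0.1768/0.8232 ≈ 2.401 mcg/mL.
Trough 2.4 mcg/mL vs MEC 1 mcg/mL: adequate.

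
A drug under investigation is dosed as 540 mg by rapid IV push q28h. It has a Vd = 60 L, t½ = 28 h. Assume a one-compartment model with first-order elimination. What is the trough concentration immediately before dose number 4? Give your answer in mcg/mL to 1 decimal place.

7.9 mcg/mL

f = (1/2)^(τ/t½) = (1/2)^(28/28) ≈ 0.5000.
C₀ = D/Vd = 540/60 ≈ 9.000 mcg/mL.
Before the 4th dose, 3 doses have been given. Superposition: Cmin = C₀·(f + f² + … + f^3).
≈ 9.000 × (0.5000 + 0.2500 + 0.1250) ≈ 9.000 × 0.8750 ≈ 7.875 mcg/mL.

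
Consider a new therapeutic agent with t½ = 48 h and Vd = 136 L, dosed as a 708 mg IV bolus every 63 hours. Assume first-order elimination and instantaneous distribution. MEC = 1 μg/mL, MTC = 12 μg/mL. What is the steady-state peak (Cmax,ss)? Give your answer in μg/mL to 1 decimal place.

8.7 μg/mL

k = ln2/t½ = ln2/48 ≈ 0.014441 h⁻¹; fraction remaining f = e^(−kτ) = e^(−0.014441×63) ≈ 0.4026.
Accumulation ratio R = 1/(1 − f) ≈ 1/0.5974 ≈ 1.6739.
Single-dose peak C₀ = D/Vd = 708/136 ≈ 5.206 μg/mL.
Cmax,ss = C₀/(1 − f) ≈ 5.206/0.5974 ≈ 8.714 μg/mL.
Peak 8.7 μg/mL vs MTC 12 μg/mL: below toxic threshold.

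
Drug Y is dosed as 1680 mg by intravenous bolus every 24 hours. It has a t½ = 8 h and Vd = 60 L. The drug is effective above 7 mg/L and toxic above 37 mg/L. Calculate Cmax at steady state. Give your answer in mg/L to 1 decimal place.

τ = 24 h = 3 half-lives, so f = (1/2)^3 = 0.125.
At steady state, R = 1/(1 − 0.125) = 8/7.
Single-dose peak C₀ = D/Vd = 1680/60 = 28 mg/L.
Steady-state peak Cmax,ss = C₀·R = 28 × 8/7 ≈ 32.000 mg/L.
Peak 32.0 mg/L vs MTC 37 mg/L: below toxic threshold.

32.0 mg/L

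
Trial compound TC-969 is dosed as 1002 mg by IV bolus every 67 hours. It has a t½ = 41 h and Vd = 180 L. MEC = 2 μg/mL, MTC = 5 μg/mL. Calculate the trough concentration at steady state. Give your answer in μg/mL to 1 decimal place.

2.6 μg/mL

τ/t½ = 67/41 ≈ 1.6341, so fraction remaining f = (1/2)^(67/41) ≈ 0.3222.
Accumulation ratio R = 1/(1 − f) ≈ 1/0.6778 ≈ 1.4754.
Each bolus raises the concentration by D/Vd = 1002/180 ≈ 5.567 μg/mL.
Steady-state peak Cmax,ss = C₀·R ≈ 5.567 × 1.4754 ≈ 8.214 μg/mL.
One interval later, Cmin,ss = Cmax,ss·e^(−kτ) ≈ 8.214 × 0.3222 ≈ 2.647 μg/mL.
Trough 2.6 μg/mL vs MEC 2 μg/mL: adequate.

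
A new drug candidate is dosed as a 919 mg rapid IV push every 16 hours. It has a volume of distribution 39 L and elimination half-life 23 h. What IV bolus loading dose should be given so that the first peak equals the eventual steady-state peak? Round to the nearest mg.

2402 mg

f = (1/2)^(16/23) ≈ 0.617430; accumulation ratio R = 1/(1−f) ≈ 2.61390.
Loading dose to hit Cmax,ss on first dose: D_load = D_maint·R ≈ 919 × 2.61390 ≈ 2402.17 mg.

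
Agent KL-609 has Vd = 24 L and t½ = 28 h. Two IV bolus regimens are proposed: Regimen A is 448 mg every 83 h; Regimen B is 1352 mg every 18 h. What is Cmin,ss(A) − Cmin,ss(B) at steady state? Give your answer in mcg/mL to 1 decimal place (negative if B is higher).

-97.6 mcg/mL

Regimen A: f = (1/2)^(83/28) ≈ 0.1281; Cmin,ss = (448/24)·f/(1−f) ≈ 2.743 mcg/mL.
Regimen B: f = (1/2)^(18/28) ≈ 0.6404; Cmin,ss = (1352/24)·f/(1−f) ≈ 100.322 mcg/mL.
Difference ≈ 2.743 − 100.322 ≈ -97.579 mcg/mL.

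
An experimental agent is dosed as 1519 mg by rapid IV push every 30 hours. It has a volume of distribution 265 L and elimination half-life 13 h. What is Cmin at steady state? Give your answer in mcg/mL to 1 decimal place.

1.5 mcg/mL

τ/t½ = 30/13 ≈ 2.3077, so fraction remaining f = (1/2)^(30/13) ≈ 0.2020.
At steady state, accumulation factor R = 1/(1 − e^(−kτ)) ≈ 1.2531.
Single-dose peak C₀ = D/Vd = 1519/265 ≈ 5.732 mcg/mL.
Steady-state peak Cmax,ss = C₀·R ≈ 5.732 × 1.2531 ≈ 7.183 mcg/mL.
Steady-state trough Cmin,ss = Cmax,ss·f ≈ 7.183 × 0.2020 ≈ 1.451 mcg/mL.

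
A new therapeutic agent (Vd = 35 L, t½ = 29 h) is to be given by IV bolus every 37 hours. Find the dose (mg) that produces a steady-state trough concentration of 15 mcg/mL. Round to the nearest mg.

τ/t½ = 37/29 ≈ 1.2759, so f = (1/2)^(37/29) ≈ 0.412978.
Cmin,ss = (D/Vd)·f/(1−f), so D = Cmin,ss·Vd·(1−f)/f.
D = 15 × 35 × (1−f)/f ≈ 15 × 35 × 1.42144 ≈ 746.26 mg.

746 mg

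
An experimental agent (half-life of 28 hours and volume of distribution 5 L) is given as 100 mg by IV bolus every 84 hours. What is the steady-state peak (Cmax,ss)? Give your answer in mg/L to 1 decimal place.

τ = 84 h = 3 half-lives, so f = (1/2)^3 = 0.125.
At steady state, R = 1/(1 − 0.125) = 8/7.
Single-dose peak C₀ = D/Vd = 100/5 = 20 mg/L.
Steady-state peak Cmax,ss = C₀·R = 20 × 8/7 ≈ 22.857 mg/L.

22.9 mg/L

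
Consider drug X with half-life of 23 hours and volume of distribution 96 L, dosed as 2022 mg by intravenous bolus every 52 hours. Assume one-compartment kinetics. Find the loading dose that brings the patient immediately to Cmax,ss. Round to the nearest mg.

2555 mg

f = (1/2)^(52/23) ≈ 0.208646; accumulation ratio R = 1/(1−f) ≈ 1.26366.
Loading dose to hit Cmax,ss on first dose: D_load = D_maint·R ≈ 2022 × 1.26366 ≈ 2555.12 mg.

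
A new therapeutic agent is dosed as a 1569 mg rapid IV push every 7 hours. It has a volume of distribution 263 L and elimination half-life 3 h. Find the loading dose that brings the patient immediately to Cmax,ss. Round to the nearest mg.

1957 mg

f = (1/2)^(7/3) ≈ 0.198425; accumulation ratio R = 1/(1−f) ≈ 1.24754.
Loading dose to hit Cmax,ss on first dose: D_load = D_maint·R ≈ 1569 × 1.24754 ≈ 1957.39 mg.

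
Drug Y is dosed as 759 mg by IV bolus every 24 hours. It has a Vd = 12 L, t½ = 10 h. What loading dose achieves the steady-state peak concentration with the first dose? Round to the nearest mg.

936 mg

f = (1/2)^(24/10) ≈ 0.189465; accumulation ratio R = 1/(1−f) ≈ 1.23375.
Loading dose to hit Cmax,ss on first dose: D_load = D_maint·R ≈ 759 × 1.23375 ≈ 936.42 mg.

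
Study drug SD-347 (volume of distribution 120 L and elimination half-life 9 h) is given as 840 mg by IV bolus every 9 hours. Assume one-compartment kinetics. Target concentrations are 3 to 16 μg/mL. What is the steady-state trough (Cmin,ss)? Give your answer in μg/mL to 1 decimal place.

The dosing interval is 1 half-life, so f = 2^(−1) = 0.5.
At steady state, R = 1/(1 − 0.5) = 2/1.
Single-dose peak C₀ = D/Vd = 840/120 = 7 μg/mL.
Steady-state peak Cmax,ss = C₀·R = 7 × 2/1 ≈ 14.000 μg/mL.
Steady-state trough Cmin,ss = Cmax,ss·f ≈ 14.000 × 0.5 ≈ 7.000 μg/mL.
Trough 7.0 μg/mL vs MEC 3 μg/mL: adequate.

7.0 μg/mL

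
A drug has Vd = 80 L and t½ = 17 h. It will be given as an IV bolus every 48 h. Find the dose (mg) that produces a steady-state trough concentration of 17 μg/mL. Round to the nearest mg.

τ/t½ = 48/17 ≈ 2.8235, so f = (1/2)^(48/17) ≈ 0.141264.
Cmin,ss = (D/Vd)·f/(1−f), so D = Cmin,ss·Vd·(1−f)/f.
D = 17 × 80 × (1−f)/f ≈ 17 × 80 × 6.07894 ≈ 8267.36 mg.

8267 mg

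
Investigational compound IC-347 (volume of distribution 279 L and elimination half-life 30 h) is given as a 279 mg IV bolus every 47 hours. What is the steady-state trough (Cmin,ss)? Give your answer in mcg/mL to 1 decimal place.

k = ln2/t½ = ln2/30 ≈ 0.023105 h⁻¹; fraction remaining f = e^(−kτ) = e^(−0.023105×47) ≈ 0.3376.
At steady state, accumulation factor R = 1/(1 − e^(−kτ)) ≈ 1.5097.
Each bolus raises the concentration by D/Vd = 279/279 ≈ 1.000 mcg/mL.
Cmax,ss = C₀/(1 − f) ≈ 1.000/0.6624 ≈ 1.510 mcg/mL.
Steady-state trough Cmin,ss = Cmax,ss·f ≈ 1.510 × 0.3376 ≈ 0.510 mcg/mL.

0.5 mcg/mL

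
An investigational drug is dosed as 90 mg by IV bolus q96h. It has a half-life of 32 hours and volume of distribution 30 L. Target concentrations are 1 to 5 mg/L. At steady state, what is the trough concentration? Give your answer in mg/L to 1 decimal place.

0.4 mg/L

The dosing interval is 3 half-lives, so f = 2^(−3) = 0.125.
Accumulation ratio R = 1/(1 − f) = 1/0.875 = 8/7.
Single-dose peak C₀ = D/Vd = 90/30 = 3 mg/L.
Steady-state peak Cmax,ss = C₀·R = 3 × 8/7 ≈ 3.429 mg/L.
Steady-state trough Cmin,ss = Cmax,ss·f ≈ 3.429 × 0.125 ≈ 0.429 mg/L.
Trough 0.4 mg/L vs MEC 1 mg/L: subtherapeutic.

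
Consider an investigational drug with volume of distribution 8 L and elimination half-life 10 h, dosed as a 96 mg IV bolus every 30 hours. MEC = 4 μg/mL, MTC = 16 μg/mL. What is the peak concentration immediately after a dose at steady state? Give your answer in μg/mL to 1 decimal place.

13.7 μg/mL

The dosing interval is 3 half-lives, so f = 2^(−3) = 0.125.
At steady state, R = 1/(1 − 0.125) = 8/7.
Single-dose peak C₀ = D/Vd = 96/8 = 12 μg/mL.
Steady-state peak Cmax,ss = C₀·R = 12 × 8/7 ≈ 13.714 μg/mL.
Peak 13.7 μg/mL vs MTC 16 μg/mL: below toxic threshold.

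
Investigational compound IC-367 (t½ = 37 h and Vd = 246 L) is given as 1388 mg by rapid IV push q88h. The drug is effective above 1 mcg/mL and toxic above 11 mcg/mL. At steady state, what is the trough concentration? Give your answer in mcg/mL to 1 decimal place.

1.3 mcg/mL

Over one 88-h interval, 88/37 ≈ 2.3784 half-lives elapse, leaving f ≈ 0.1923 of each dose.
Accumulation ratio R = 1/(1 − f) ≈ 1/0.8077 ≈ 1.2381.
Each bolus raises the concentration by D/Vd = 1388/246 ≈ 5.642 mcg/mL.
Cmax,ss = C₀/(1 − f) ≈ 5.642/0.8077 ≈ 6.985 mcg/mL.
One interval later, Cmin,ss = Cmax,ss·e^(−kτ) ≈ 6.985 × 0.1923 ≈ 1.343 mcg/mL.
Trough 1.3 mcg/mL vs MEC 1 mcg/mL: adequate.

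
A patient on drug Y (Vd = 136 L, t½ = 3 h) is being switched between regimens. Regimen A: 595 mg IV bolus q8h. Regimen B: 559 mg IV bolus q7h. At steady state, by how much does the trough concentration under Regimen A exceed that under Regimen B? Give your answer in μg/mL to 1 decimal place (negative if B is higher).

Regimen A: f = (1/2)^(8/3) ≈ 0.1575; Cmin,ss = (595/136)·f/(1−f) ≈ 0.818 μg/mL.
Regimen B: f = (1/2)^(7/3) ≈ 0.1984; Cmin,ss = (559/136)·f/(1−f) ≈ 1.017 μg/mL.
Difference ≈ 0.818 − 1.017 ≈ -0.199 μg/mL.

-0.2 μg/mL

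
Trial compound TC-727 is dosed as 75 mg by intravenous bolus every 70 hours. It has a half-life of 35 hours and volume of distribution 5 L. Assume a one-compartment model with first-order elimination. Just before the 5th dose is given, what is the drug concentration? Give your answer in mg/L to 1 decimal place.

5.0 mg/L

f = (1/2)^(τ/t½) = (1/2)^(70/35) ≈ 0.2500.
C₀ = D/Vd = 75/5 ≈ 15.000 mg/L.
Before the 5th dose, 4 doses have been given. Superposition: Cmin = C₀·(f + f² + … + f^4).
≈ 15.000 × (0.2500 + 0.0625 + 0.0156 + 0.0039) ≈ 15.000 × 0.3320 ≈ 4.980 mg/L.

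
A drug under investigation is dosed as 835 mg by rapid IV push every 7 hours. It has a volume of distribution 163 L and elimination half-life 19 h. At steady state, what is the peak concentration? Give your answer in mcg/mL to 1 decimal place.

22.7 mcg/mL

τ/t½ = 7/19 ≈ 0.36842, so fraction remaining f = (1/2)^(7/19) ≈ 0.7746.
At steady state, accumulation factor R = 1/(1 − e^(−kτ)) ≈ 4.4366.
Single-dose peak C₀ = D/Vd = 835/163 ≈ 5.123 mcg/mL.
Steady-state peak Cmax,ss = C₀·R ≈ 5.123 × 4.4366 ≈ 22.729 mcg/mL.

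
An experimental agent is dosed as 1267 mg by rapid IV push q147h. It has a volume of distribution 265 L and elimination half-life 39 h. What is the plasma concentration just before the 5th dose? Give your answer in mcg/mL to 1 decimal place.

f = (1/2)^(τ/t½) = (1/2)^(147/39) ≈ 0.0733.
C₀ = D/Vd = 1267/265 ≈ 4.781 mcg/mL.
Before the 5th dose, 4 doses have been given. Superposition: Cmin = C₀·(f + f² + … + f^4).
≈ 4.781 × (0.0733 + 0.0054 + 0.0004 + 0.0000) ≈ 4.781 × 0.0791 ≈ 0.378 mcg/mL.

0.4 mcg/mL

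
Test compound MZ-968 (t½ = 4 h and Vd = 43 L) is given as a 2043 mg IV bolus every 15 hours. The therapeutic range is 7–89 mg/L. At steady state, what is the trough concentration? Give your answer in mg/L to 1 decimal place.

3.8 mg/L

τ/t½ = 15/4 ≈ 3.75, so fraction remaining f = (1/2)^(15/4) ≈ 0.0743.
Single-dose peak C₀ = D/Vd = 2043/43 ≈ 47.512 mg/L.
Steady-state trough Cmin,ss = C₀·f/(1−f) ≈ 47.512 × 0.0743/0.9257 ≈ 3.813 mg/L.
Trough 3.8 mg/L vs MEC 7 mg/L: subtherapeutic.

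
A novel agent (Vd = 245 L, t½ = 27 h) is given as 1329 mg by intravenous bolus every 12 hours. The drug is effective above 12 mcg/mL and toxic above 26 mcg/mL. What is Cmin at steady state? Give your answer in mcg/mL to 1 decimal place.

15.0 mcg/mL

Over one 12-h interval, 12/27 ≈ 0.44444 half-lives elapse, leaving f ≈ 0.7349 of each dose.
At steady state, accumulation factor R = 1/(1 − e^(−kτ)) ≈ 3.7722.
Each bolus raises the concentration by D/Vd = 1329/245 ≈ 5.424 mcg/mL.
Steady-state peak Cmax,ss = C₀·R ≈ 5.424 × 3.7722 ≈ 20.460 mcg/mL.
One interval later, Cmin,ss = Cmax,ss·e^(−kτ) ≈ 20.460 × 0.7349 ≈ 15.036 mcg/mL.
Trough 15.0 mcg/mL vs MEC 12 mcg/mL: adequate.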